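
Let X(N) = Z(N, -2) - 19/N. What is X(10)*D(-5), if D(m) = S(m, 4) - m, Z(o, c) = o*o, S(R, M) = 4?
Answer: 8829/10 ≈ 882.90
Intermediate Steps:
Z(o, c) = o**2
D(m) = 4 - m
X(N) = N**2 - 19/N
X(10)*D(-5) = ((-19 + 10**3)/10)*(4 - 1*(-5)) = ((-19 + 1000)/10)*(4 + 5) = ((1/10)*981)*9 = (981/10)*9 = 8829/10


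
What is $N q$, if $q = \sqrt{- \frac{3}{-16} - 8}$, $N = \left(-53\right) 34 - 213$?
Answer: $- \frac{10075 i \sqrt{5}}{4} \approx - 5632.1 i$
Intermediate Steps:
$N = -2015$ ($N = -1802 - 213 = -2015$)
$q = \frac{5 i \sqrt{5}}{4}$ ($q = \sqrt{\left(-3\right) \left(- \frac{1}{16}\right) - 8} = \sqrt{\frac{3}{16} - 8} = \sqrt{- \frac{125}{16}} = \frac{5 i \sqrt{5}}{4} \approx 2.7951 i$)
$N q = - 2015 \frac{5 i \sqrt{5}}{4} = - \frac{10075 i \sqrt{5}}{4}$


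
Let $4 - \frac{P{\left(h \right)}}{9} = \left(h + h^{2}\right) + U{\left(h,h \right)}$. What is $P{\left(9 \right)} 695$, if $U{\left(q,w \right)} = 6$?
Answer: $-575460$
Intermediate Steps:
$P{\left(h \right)} = -18 - 9 h - 9 h^{2}$ ($P{\left(h \right)} = 36 - 9 \left(\left(h + h^{2}\right) + 6\right) = 36 - 9 \left(6 + h + h^{2}\right) = 36 - \left(54 + 9 h + 9 h^{2}\right) = -18 - 9 h - 9 h^{2}$)
$P{\left(9 \right)} 695 = \left(-18 - 81 - 9 \cdot 9^{2}\right) 695 = \left(-18 - 81 - 729\right) 695 = \left(-828\right) 695 = -575460$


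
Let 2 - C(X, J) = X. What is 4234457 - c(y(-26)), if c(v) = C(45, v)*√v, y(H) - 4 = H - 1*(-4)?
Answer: 4234457 + 129*I*√2 ≈ 4.2345e+6 + 182.43*I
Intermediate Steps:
C(X, J) = 2 - X
y(H) = 8 + H (y(H) = 4 + (H - 1*(-4)) = 4 + (H + 4) = 4 + (4 + H) = 8 + H)
c(v) = -43*√v (c(v) = (2 - 1*45)*√v = (2 - 45)*√v = -43*√v)
4234457 - c(y(-26)) = 4234457 - (-43)*√(8 - 26) = 4234457 - (-43)*√(-18) = 4234457 - (-43)*3*I*√2 = 4234457 - (-129)*I*√2 = 4234457 + 129*I*√2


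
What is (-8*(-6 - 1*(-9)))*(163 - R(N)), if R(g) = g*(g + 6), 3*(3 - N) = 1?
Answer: -10072/3 ≈ -3357.3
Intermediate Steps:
N = 8/3 (N = 3 - 1/3*1 = 3 - 1/3 = 8/3 ≈ 2.6667)
R(g) = g*(6 + g)
(-8*(-6 - 1*(-9)))*(163 - R(N)) = (-8*(-6 - 1*(-9)))*(163 - 8*(6 + 8/3)/3) = (-8*(-6 + 9))*(163 - 8*26/(3*3)) = (-8*3)*(163 - 1*208/9) = -24*(163 - 208/9) = -24*1259/9 = -10072/3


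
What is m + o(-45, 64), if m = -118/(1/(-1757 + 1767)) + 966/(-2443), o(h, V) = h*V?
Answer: -1417078/349 ≈ -4060.4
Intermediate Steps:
o(h, V) = V*h
m = -411958/349 (m = -118/(1/10) + 966*(-1/2443) = -118/1/10 - 138/349 = -118*10 - 138/349 = -1180 - 138/349 = -411958/349 ≈ -1180.4)
m + o(-45, 64) = -411958/349 + 64*(-45) = -411958/349 - 2880 = -1417078/349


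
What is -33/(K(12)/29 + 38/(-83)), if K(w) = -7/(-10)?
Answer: 72210/949 ≈ 76.091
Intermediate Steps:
K(w) = 7/10 (K(w) = -7*(-⅒) = 7/10)
-33/(K(12)/29 + 38/(-83)) = -33/((7/10)/29 + 38/(-83)) = -33/((7/10)*(1/29) + 38*(-1/83)) = -33/(7/290 - 38/83) = -33/(-10439/24070) = -33*(-24070/10439) = 72210/949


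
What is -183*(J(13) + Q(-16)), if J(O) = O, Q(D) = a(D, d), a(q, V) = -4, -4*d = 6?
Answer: -1647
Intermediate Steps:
d = -3/2 (d = -¼*6 = -3/2 ≈ -1.5000)
Q(D) = -4
-183*(J(13) + Q(-16)) = -183*(13 - 4) = -183*9 = -1647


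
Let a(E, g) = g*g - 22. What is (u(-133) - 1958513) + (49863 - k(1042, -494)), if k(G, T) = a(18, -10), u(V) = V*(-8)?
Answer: -1907664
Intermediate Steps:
a(E, g) = -22 + g² (a(E, g) = g² - 22 = -22 + g²)
u(V) = -8*V
k(G, T) = 78 (k(G, T) = -22 + (-10)² = -22 + 100 = 78)
(u(-133) - 1958513) + (49863 - k(1042, -494)) = (-8*(-133) - 1958513) + (49863 - 1*78) = (1064 - 1958513) + (49863 - 78) = -1957449 + 49785 = -1907664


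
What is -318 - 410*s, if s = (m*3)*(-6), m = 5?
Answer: 36582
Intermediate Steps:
s = -90 (s = (5*3)*(-6) = 15*(-6) = -90)
-318 - 410*s = -318 - 410*(-90) = -318 + 36900 = 36582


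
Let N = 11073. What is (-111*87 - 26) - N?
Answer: -20756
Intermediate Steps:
(-111*87 - 26) - N = (-111*87 - 26) - 1*11073 = (-9657 - 26) - 11073 = -9683 - 11073 = -20756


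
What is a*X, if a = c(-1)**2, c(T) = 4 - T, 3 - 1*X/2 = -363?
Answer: 18300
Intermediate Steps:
X = 732 (X = 6 - 2*(-363) = 6 + 726 = 732)
a = 25 (a = (4 - 1*(-1))**2 = (4 + 1)**2 = 5**2 = 25)
a*X = 25*732 = 18300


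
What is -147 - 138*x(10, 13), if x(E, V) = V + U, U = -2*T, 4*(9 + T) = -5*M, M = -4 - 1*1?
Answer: -2700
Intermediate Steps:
M = -5 (M = -4 - 1 = -5)
T = -11/4 (T = -9 + (-5*(-5))/4 = -9 + (¼)*25 = -9 + 25/4 = -11/4 ≈ -2.7500)
U = 11/2 (U = -2*(-11/4) = 11/2 ≈ 5.5000)
x(E, V) = 11/2 + V (x(E, V) = V + 11/2 = 11/2 + V)
-147 - 138*x(10, 13) = -147 - 138*(11/2 + 13) = -147 - 138*37/2 = -147 - 2553 = -2700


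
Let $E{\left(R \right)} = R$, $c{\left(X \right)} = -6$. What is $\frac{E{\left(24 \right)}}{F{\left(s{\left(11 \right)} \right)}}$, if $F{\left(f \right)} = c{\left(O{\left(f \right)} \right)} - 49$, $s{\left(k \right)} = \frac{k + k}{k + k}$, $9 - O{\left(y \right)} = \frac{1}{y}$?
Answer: $- \frac{24}{55} \approx -0.43636$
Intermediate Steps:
$O{\left(y \right)} = 9 - \frac{1}{y}$
$s{\left(k \right)} = 1$ ($s{\left(k \right)} = \frac{2 k}{2 k} = 2 k \frac{1}{2 k} = 1$)
$F{\left(f \right)} = -55$ ($F{\left(f \right)} = -6 - 49 = -55$)
$\frac{E{\left(24 \right)}}{F{\left(s{\left(11 \right)} \right)}} = \frac{24}{-55} = 24 \left(- \frac{1}{55}\right) = - \frac{24}{55}$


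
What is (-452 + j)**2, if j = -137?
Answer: 346921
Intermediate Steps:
(-452 + j)**2 = (-452 - 137)**2 = (-589)**2 = 346921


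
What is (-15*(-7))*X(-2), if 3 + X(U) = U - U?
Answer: -315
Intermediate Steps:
X(U) = -3 (X(U) = -3 + (U - U) = -3 + 0 = -3)
(-15*(-7))*X(-2) = -15*(-7)*(-3) = 105*(-3) = -315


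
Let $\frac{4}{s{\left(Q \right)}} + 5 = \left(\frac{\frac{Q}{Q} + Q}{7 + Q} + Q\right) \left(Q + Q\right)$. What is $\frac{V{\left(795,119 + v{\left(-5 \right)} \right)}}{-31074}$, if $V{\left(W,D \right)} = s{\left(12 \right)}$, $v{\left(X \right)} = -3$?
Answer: $- \frac{38}{88389993} \approx -4.2991 \cdot 10^{-7}$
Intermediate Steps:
$s{\left(Q \right)} = \frac{4}{-5 + 2 Q \left(Q + \frac{1 + Q}{7 + Q}\right)}$ ($s{\left(Q \right)} = \frac{4}{-5 + \left(\frac{\frac{Q}{Q} + Q}{7 + Q} + Q\right) \left(Q + Q\right)} = \frac{4}{-5 + \left(\frac{1 + Q}{7 + Q} + Q\right) 2 Q} = \frac{4}{-5 + \left(Q + \frac{1 + Q}{7 + Q}\right) 2 Q} = \frac{4}{-5 + 2 Q \left(Q + \frac{1 + Q}{7 + Q}\right)}$)
$V{\left(W,D \right)} = \frac{76}{5689}$ ($V{\left(W,D \right)} = \frac{4 \left(7 + 12\right)}{-35 - 36 + 2 \cdot 12^{3} + 16 \cdot 12^{2}} = 4 \frac{1}{-35 - 36 + 2 \cdot 1728 + 16 \cdot 144} \cdot 19 = 4 \frac{1}{-35 - 36 + 3456 + 2304} \cdot 19 = 4 \cdot \frac{1}{5689} \cdot 19 = \frac{76}{5689}$)
$\frac{V{\left(795,119 + v{\left(-5 \right)} \right)}}{-31074} = \frac{76}{5689 \left(-31074\right)} = \frac{76}{5689} \left(- \frac{1}{31074}\right) = - \frac{38}{88389993}$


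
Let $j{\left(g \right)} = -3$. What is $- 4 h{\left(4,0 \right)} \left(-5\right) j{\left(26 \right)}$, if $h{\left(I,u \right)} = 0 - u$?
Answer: $0$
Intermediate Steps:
$h{\left(I,u \right)} = - u$
$- 4 h{\left(4,0 \right)} \left(-5\right) j{\left(26 \right)} = - 4 \left(\left(-1\right) 0\right) \left(-5\right) \left(-3\right) = \left(-4\right) 0 \left(-5\right) \left(-3\right) = 0 \left(-5\right) \left(-3\right) = 0 \left(-3\right) = 0$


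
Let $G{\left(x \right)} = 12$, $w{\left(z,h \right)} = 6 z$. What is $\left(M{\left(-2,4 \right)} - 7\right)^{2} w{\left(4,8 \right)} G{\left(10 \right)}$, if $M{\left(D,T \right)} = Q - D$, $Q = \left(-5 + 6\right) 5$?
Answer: $0$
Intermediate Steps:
$Q = 5$ ($Q = 1 \cdot 5 = 5$)
$M{\left(D,T \right)} = 5 - D$
$\left(M{\left(-2,4 \right)} - 7\right)^{2} w{\left(4,8 \right)} G{\left(10 \right)} = \left(\left(5 - -2\right) - 7\right)^{2} \cdot 6 \cdot 4 \cdot 12 = \left(\left(5 + 2\right) - 7\right)^{2} \cdot 24 \cdot 12 = \left(7 - 7\right)^{2} \cdot 24 \cdot 12 = 0^{2} \cdot 24 \cdot 12 = 0 \cdot 24 \cdot 12 = 0 \cdot 12 = 0$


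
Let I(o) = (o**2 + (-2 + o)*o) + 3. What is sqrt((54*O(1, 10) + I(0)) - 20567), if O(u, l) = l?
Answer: 2*I*sqrt(5006) ≈ 141.51*I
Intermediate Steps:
I(o) = 3 + o**2 + o*(-2 + o) (I(o) = (o**2 + o*(-2 + o)) + 3 = 3 + o**2 + o*(-2 + o))
sqrt((54*O(1, 10) + I(0)) - 20567) = sqrt((54*10 + (3 - 2*0 + 2*0**2)) - 20567) = sqrt((540 + (3 + 0 + 2*0)) - 20567) = sqrt((540 + (3 + 0 + 0)) - 20567) = sqrt((540 + 3) - 20567) = sqrt(543 - 20567) = sqrt(-20024) = 2*I*sqrt(5006)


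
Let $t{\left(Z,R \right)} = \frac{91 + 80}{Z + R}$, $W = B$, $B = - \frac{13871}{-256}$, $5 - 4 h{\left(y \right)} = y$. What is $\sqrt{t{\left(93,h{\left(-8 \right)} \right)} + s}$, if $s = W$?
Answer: $\frac{\sqrt{2123444015}}{6160} \approx 7.4807$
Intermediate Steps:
$h{\left(y \right)} = \frac{5}{4} - \frac{y}{4}$
$B = \frac{13871}{256}$ ($B = \left(-13871\right) \left(- \frac{1}{256}\right) = \frac{13871}{256} \approx 54.184$)
$W = \frac{13871}{256} \approx 54.184$
$t{\left(Z,R \right)} = \frac{171}{R + Z}$
$s = \frac{13871}{256} \approx 54.184$
$\sqrt{t{\left(93,h{\left(-8 \right)} \right)} + s} = \sqrt{\frac{171}{\left(\frac{5}{4} - -2\right) + 93} + \frac{13871}{256}} = \sqrt{\frac{171}{\left(\frac{5}{4} + 2\right) + 93} + \frac{13871}{256}} = \sqrt{\frac{171}{\frac{13}{4} + 93} + \frac{13871}{256}} = \sqrt{\frac{171}{\frac{385}{4}} + \frac{13871}{256}} = \sqrt{171 \cdot \frac{4}{385} + \frac{13871}{256}} = \sqrt{\frac{684}{385} + \frac{13871}{256}} = \sqrt{\frac{5515439}{98560}} = \frac{\sqrt{2123444015}}{6160}$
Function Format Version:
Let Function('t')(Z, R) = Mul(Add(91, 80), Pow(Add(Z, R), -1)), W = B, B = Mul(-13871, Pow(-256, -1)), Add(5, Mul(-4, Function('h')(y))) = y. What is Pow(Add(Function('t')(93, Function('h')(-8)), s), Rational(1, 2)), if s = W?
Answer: Mul(Rational(1, 6160), Pow(2123444015, Rational(1, 2))) ≈ 7.4807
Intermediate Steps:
Function('h')(y) = Add(Rational(5, 4), Mul(Rational(-1, 4), y))
B = Rational(13871, 256) (B = Mul(-13871, Rational(-1, 256)) = Rational(13871, 256) ≈ 54.184)
W = Rational(13871, 256) ≈ 54.184
Function('t')(Z, R) = Mul(171, Pow(Add(R, Z), -1))
s = Rational(13871, 256) ≈ 54.184
Pow(Add(Function('t')(93, Function('h')(-8)), s), Rational(1, 2)) = Pow(Add(Mul(171, Pow(Add(Add(Rational(5, 4), Mul(Rational(-1, 4), -8)), 93), -1)), Rational(13871, 256)), Rational(1, 2)) = Pow(Add(Mul(171, Pow(Add(Add(Rational(5, 4), 2), 93), -1)), Rational(13871, 256)), Rational(1, 2)) = Pow(Add(Mul(171, Pow(Add(Rational(13, 4), 93), -1)), Rational(13871, 256)), Rational(1, 2)) = Pow(Add(Mul(171, Pow(Rational(385, 4), -1)), Rational(13871, 256)), Rational(1, 2)) = Pow(Add(Mul(171, Rational(4, 385)), Rational(13871, 256)), Rational(1, 2)) = Pow(Add(Rational(684, 385), Rational(13871, 256)), Rational(1, 2)) = Pow(Rational(5515439, 98560), Rational(1, 2)) = Mul(Rational(1, 6160), Pow(2123444015, Rational(1, 2)))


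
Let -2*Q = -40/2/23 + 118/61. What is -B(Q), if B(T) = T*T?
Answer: -558009/1968409 ≈ -0.28348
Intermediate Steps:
Q = -747/1403 (Q = -(-40/2/23 + 118/61)/2 = -(-40*½*(1/23) + 118*(1/61))/2 = -(-20*1/23 + 118/61)/2 = -(-20/23 + 118/61)/2 = -½*1494/1403 = -747/1403 ≈ -0.53243)
B(T) = T²
-B(Q) = -(-747/1403)² = -1*558009/1968409 = -558009/1968409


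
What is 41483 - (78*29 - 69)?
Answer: 39290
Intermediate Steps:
41483 - (78*29 - 69) = 41483 - (2262 - 69) = 41483 - 1*2193 = 41483 - 2193 = 39290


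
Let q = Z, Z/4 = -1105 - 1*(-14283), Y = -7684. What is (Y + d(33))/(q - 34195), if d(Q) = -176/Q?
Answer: -23068/55551 ≈ -0.41526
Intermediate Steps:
Z = 52712 (Z = 4*(-1105 - 1*(-14283)) = 4*(-1105 + 14283) = 4*13178 = 52712)
q = 52712
(Y + d(33))/(q - 34195) = (-7684 - 176/33)/(52712 - 34195) = (-7684 - 176*1/33)/18517 = (-7684 - 16/3)*(1/18517) = -23068/3*1/18517 = -23068/55551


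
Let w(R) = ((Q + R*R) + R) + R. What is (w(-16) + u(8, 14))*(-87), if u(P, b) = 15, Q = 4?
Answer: -21141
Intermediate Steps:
w(R) = 4 + R**2 + 2*R (w(R) = ((4 + R*R) + R) + R = ((4 + R**2) + R) + R = (4 + R + R**2) + R = 4 + R**2 + 2*R)
(w(-16) + u(8, 14))*(-87) = ((4 + (-16)**2 + 2*(-16)) + 15)*(-87) = ((4 + 256 - 32) + 15)*(-87) = (228 + 15)*(-87) = 243*(-87) = -21141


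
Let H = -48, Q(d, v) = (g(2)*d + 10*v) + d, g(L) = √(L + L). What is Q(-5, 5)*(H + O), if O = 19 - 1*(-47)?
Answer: 630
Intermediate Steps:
g(L) = √2*√L (g(L) = √(2*L) = √2*√L)
Q(d, v) = 3*d + 10*v (Q(d, v) = ((√2*√2)*d + 10*v) + d = (2*d + 10*v) + d = 3*d + 10*v)
O = 66 (O = 19 + 47 = 66)
Q(-5, 5)*(H + O) = (3*(-5) + 10*5)*(-48 + 66) = (-15 + 50)*18 = 35*18 = 630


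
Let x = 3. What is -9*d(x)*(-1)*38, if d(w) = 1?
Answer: 342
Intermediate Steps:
-9*d(x)*(-1)*38 = -9*(-1)*38 = 9*38 = 342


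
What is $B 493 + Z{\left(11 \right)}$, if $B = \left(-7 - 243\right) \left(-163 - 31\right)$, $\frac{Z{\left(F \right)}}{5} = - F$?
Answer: $23910445$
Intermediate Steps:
$Z{\left(F \right)} = - 5 F$ ($Z{\left(F \right)} = 5 \left(- F\right) = - 5 F$)
$B = 48500$ ($B = - 250 \left(-163 + \left(-13 + \left(-49 + 31\right)\right)\right) = - 250 \left(-163 - 31\right) = \left(-250\right) \left(-194\right) = 48500$)
$B 493 + Z{\left(11 \right)} = 48500 \cdot 493 - 55 = 23910500 - 55 = 23910445$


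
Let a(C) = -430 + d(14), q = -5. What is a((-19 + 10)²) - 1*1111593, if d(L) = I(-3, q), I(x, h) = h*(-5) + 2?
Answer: -1111996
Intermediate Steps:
I(x, h) = 2 - 5*h (I(x, h) = -5*h + 2 = 2 - 5*h)
d(L) = 27 (d(L) = 2 - 5*(-5) = 2 + 25 = 27)
a(C) = -403 (a(C) = -430 + 27 = -403)
a((-19 + 10)²) - 1*1111593 = -403 - 1*1111593 = -403 - 1111593 = -1111996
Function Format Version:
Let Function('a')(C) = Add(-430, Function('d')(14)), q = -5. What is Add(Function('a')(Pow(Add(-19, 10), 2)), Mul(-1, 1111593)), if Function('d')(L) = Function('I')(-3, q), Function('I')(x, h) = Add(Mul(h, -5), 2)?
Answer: -1111996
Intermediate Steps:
Function('I')(x, h) = Add(2, Mul(-5, h)) (Function('I')(x, h) = Add(Mul(-5, h), 2) = Add(2, Mul(-5, h)))
Function('d')(L) = 27 (Function('d')(L) = Add(2, Mul(-5, -5)) = Add(2, 25) = 27)
Function('a')(C) = -403 (Function('a')(C) = Add(-430, 27) = -403)
Add(Function('a')(Pow(Add(-19, 10), 2)), Mul(-1, 1111593)) = Add(-403, Mul(-1, 1111593)) = Add(-403, -1111593) = -1111996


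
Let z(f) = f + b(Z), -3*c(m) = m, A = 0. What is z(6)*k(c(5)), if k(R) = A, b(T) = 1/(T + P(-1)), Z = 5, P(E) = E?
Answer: 0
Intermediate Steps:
c(m) = -m/3
b(T) = 1/(-1 + T) (b(T) = 1/(T - 1) = 1/(-1 + T))
k(R) = 0
z(f) = ¼ + f (z(f) = f + 1/(-1 + 5) = f + 1/4 = f + ¼ = ¼ + f)
z(6)*k(c(5)) = (¼ + 6)*0 = (25/4)*0 = 0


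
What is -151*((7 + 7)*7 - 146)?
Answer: 7248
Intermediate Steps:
-151*((7 + 7)*7 - 146) = -151*(14*7 - 146) = -151*(98 - 146) = -151*(-48) = 7248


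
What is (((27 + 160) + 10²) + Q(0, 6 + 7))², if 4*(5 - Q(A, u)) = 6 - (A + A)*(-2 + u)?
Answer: 337561/4 ≈ 84390.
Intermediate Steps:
Q(A, u) = 7/2 + A*(-2 + u)/2 (Q(A, u) = 5 - (6 - (A + A)*(-2 + u))/4 = 5 - (6 - 2*A*(-2 + u))/4 = 5 + (-3/2 + A*(-2 + u)/2) = 7/2 + A*(-2 + u)/2)
(((27 + 160) + 10²) + Q(0, 6 + 7))² = (((27 + 160) + 10²) + (7/2 - 1*0 + (½)*0*(6 + 7)))² = ((187 + 100) + (7/2 + 0 + (½)*0*13))² = (287 + (7/2 + 0 + 0))² = (287 + 7/2)² = (581/2)² = 337561/4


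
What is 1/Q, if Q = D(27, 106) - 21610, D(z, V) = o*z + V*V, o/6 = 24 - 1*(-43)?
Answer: 1/480 ≈ 0.0020833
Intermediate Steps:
o = 402 (o = 6*(24 - 1*(-43)) = 6*(24 + 43) = 6*67 = 402)
D(z, V) = V² + 402*z (D(z, V) = 402*z + V*V = 402*z + V² = V² + 402*z)
Q = 480 (Q = (106² + 402*27) - 21610 = (11236 + 10854) - 21610 = 22090 - 21610 = 480)
1/Q = 1/480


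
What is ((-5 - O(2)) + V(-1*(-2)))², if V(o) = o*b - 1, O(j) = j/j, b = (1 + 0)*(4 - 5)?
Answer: 81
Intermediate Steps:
b = -1 (b = 1*(-1) = -1)
O(j) = 1
V(o) = -1 - o (V(o) = o*(-1) - 1 = -o - 1 = -1 - o)
((-5 - O(2)) + V(-1*(-2)))² = ((-5 - 1*1) + (-1 - (-1)*(-2)))² = ((-5 - 1) + (-1 - 1*2))² = (-6 + (-1 - 2))² = (-6 - 3)² = (-9)² = 81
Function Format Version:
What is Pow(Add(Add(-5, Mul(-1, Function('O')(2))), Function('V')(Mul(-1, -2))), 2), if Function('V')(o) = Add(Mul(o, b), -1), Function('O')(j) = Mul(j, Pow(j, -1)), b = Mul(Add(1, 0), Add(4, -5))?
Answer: 81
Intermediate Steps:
b = -1 (b = Mul(1, -1) = -1)
Function('O')(j) = 1
Function('V')(o) = Add(-1, Mul(-1, o)) (Function('V')(o) = Add(Mul(o, -1), -1) = Add(Mul(-1, o), -1) = Add(-1, Mul(-1, o)))
Pow(Add(Add(-5, Mul(-1, Function('O')(2))), Function('V')(Mul(-1, -2))), 2) = Pow(Add(Add(-5, Mul(-1, 1)), Add(-1, Mul(-1, Mul(-1, -2)))), 2) = Pow(Add(Add(-5, -1), Add(-1, Mul(-1, 2))), 2) = Pow(Add(-6, Add(-1, -2)), 2) = Pow(Add(-6, -3), 2) = Pow(-9, 2) = 81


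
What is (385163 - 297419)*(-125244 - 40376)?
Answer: -14532161280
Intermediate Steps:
(385163 - 297419)*(-125244 - 40376) = 87744*(-165620) = -14532161280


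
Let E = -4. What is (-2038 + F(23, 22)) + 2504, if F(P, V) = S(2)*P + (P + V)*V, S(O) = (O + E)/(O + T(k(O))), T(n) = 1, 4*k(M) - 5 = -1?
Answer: 4322/3 ≈ 1440.7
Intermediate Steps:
k(M) = 1 (k(M) = 5/4 + (¼)*(-1) = 5/4 - ¼ = 1)
S(O) = (-4 + O)/(1 + O) (S(O) = (O - 4)/(O + 1) = (-4 + O)/(1 + O))
F(P, V) = -2*P/3 + V*(P + V) (F(P, V) = ((-4 + 2)/(1 + 2))*P + (P + V)*V = (-2/3)*P + V*(P + V) = ((⅓)*(-2))*P + V*(P + V) = -2*P/3 + V*(P + V))
(-2038 + F(23, 22)) + 2504 = (-2038 + (22² - ⅔*23 + 23*22)) + 2504 = (-2038 + (484 - 46/3 + 506)) + 2504 = (-2038 + 2924/3) + 2504 = -3190/3 + 2504 = 4322/3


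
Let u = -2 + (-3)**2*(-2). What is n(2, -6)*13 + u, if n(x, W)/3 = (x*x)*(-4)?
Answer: -644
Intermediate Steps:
n(x, W) = -12*x**2 (n(x, W) = 3*((x*x)*(-4)) = 3*(x**2*(-4)) = 3*(-4*x**2) = -12*x**2)
u = -20 (u = -2 + 9*(-2) = -2 - 18 = -20)
n(2, -6)*13 + u = -12*2**2*13 - 20 = -12*4*13 - 20 = -48*13 - 20 = -624 - 20 = -644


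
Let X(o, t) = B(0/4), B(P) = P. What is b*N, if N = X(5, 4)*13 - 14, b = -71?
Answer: 994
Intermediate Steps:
X(o, t) = 0 (X(o, t) = 0/4 = 0*(1/4) = 0)
N = -14 (N = 0*13 - 14 = 0 - 14 = -14)
b*N = -71*(-14) = 994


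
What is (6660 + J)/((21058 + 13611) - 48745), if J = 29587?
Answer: -36247/14076 ≈ -2.5751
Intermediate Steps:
(6660 + J)/((21058 + 13611) - 48745) = (6660 + 29587)/((21058 + 13611) - 48745) = 36247/(34669 - 48745) = 36247/(-14076) = 36247*(-1/14076) = -36247/14076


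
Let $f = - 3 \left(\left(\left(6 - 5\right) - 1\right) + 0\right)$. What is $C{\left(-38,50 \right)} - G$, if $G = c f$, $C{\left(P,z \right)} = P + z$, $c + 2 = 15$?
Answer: $12$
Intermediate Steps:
$c = 13$ ($c = -2 + 15 = 13$)
$f = 0$ ($f = - 3 \left(\left(1 - 1\right) + 0\right) = - 3 \left(0 + 0\right) = \left(-3\right) 0 = 0$)
$G = 0$ ($G = 13 \cdot 0 = 0$)
$C{\left(-38,50 \right)} - G = \left(-38 + 50\right) - 0 = 12 + 0 = 12$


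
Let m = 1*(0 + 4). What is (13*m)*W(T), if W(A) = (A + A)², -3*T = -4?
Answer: 3328/9 ≈ 369.78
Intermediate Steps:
T = 4/3 (T = -⅓*(-4) = 4/3 ≈ 1.3333)
m = 4 (m = 1*4 = 4)
W(A) = 4*A² (W(A) = (2*A)² = 4*A²)
(13*m)*W(T) = (13*4)*(4*(4/3)²) = 52*(4*(16/9)) = 52*(64/9) = 3328/9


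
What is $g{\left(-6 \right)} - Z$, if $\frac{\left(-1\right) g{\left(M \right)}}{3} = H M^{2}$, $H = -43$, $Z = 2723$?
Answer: $1921$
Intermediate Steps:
$g{\left(M \right)} = 129 M^{2}$ ($g{\left(M \right)} = - 3 \left(- 43 M^{2}\right) = 129 M^{2}$)
$g{\left(-6 \right)} - Z = 129 \left(-6\right)^{2} - 2723 = 129 \cdot 36 - 2723 = 4644 - 2723 = 1921$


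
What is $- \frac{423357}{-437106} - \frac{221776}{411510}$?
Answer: $\frac{12879336469}{29978915010} \approx 0.42961$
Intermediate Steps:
$- \frac{423357}{-437106} - \frac{221776}{411510} = \left(-423357\right) \left(- \frac{1}{437106}\right) - \frac{110888}{205755} = \frac{141119}{145702} - \frac{110888}{205755} = \frac{12879336469}{29978915010}$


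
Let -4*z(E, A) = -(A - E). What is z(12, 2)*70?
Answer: -175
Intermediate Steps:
z(E, A) = -E/4 + A/4 (z(E, A) = -(-1)*(A - E)/4 = -(E - A)/4 = -E/4 + A/4)
z(12, 2)*70 = (-¼*12 + (¼)*2)*70 = (-3 + ½)*70 = -5/2*70 = -175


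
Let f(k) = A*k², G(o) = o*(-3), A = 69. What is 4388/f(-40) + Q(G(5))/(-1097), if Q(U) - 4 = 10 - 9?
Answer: 1065409/30277200 ≈ 0.035188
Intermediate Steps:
G(o) = -3*o
f(k) = 69*k²
Q(U) = 5 (Q(U) = 4 + (10 - 9) = 4 + 1 = 5)
4388/f(-40) + Q(G(5))/(-1097) = 4388/((69*(-40)²)) + 5/(-1097) = 4388/((69*1600)) + 5*(-1/1097) = 4388/110400 - 5/1097 = 4388*(1/110400) - 5/1097 = 1097/27600 - 5/1097 = 1065409/30277200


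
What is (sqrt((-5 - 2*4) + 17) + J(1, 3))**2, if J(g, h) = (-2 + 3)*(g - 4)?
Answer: 1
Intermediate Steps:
J(g, h) = -4 + g (J(g, h) = 1*(-4 + g) = -4 + g)
(sqrt((-5 - 2*4) + 17) + J(1, 3))**2 = (sqrt((-5 - 2*4) + 17) + (-4 + 1))**2 = (sqrt((-5 - 8) + 17) - 3)**2 = (sqrt(-13 + 17) - 3)**2 = (sqrt(4) - 3)**2 = (2 - 3)**2 = (-1)**2 = 1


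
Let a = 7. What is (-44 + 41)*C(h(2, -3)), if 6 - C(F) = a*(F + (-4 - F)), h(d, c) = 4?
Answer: -102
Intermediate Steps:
C(F) = 34 (C(F) = 6 - 7*(F + (-4 - F)) = 6 - 7*(-4) = 6 - 1*(-28) = 6 + 28 = 34)
(-44 + 41)*C(h(2, -3)) = (-44 + 41)*34 = -3*34 = -102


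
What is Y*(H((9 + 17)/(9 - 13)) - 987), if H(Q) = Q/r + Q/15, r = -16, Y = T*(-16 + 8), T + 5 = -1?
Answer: -473773/10 ≈ -47377.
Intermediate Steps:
T = -6 (T = -5 - 1 = -6)
Y = 48 (Y = -6*(-16 + 8) = -6*(-8) = 48)
H(Q) = Q/240 (H(Q) = Q/(-16) + Q/15 = Q*(-1/16) + Q*(1/15) = -Q/16 + Q/15 = Q/240)
Y*(H((9 + 17)/(9 - 13)) - 987) = 48*(((9 + 17)/(9 - 13))/240 - 987) = 48*((26/(-4))/240 - 987) = 48*((26*(-¼))/240 - 987) = 48*((1/240)*(-13/2) - 987) = 48*(-13/480 - 987) = 48*(-473773/480) = -473773/10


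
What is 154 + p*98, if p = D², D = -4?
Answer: 1722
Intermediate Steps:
p = 16 (p = (-4)² = 16)
154 + p*98 = 154 + 16*98 = 154 + 1568 = 1722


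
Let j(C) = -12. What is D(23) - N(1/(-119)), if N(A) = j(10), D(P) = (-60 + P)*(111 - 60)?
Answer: -1875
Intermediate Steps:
D(P) = -3060 + 51*P (D(P) = (-60 + P)*51 = -3060 + 51*P)
N(A) = -12
D(23) - N(1/(-119)) = (-3060 + 51*23) - 1*(-12) = (-3060 + 1173) + 12 = -1887 + 12 = -1875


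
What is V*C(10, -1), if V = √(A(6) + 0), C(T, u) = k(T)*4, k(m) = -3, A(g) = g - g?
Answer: 0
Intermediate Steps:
A(g) = 0
C(T, u) = -12 (C(T, u) = -3*4 = -12)
V = 0 (V = √(0 + 0) = √0 = 0)
V*C(10, -1) = 0*(-12) = 0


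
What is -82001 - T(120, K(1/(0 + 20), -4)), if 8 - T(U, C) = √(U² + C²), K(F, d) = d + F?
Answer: -82009 + √5766241/20 ≈ -81889.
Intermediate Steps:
K(F, d) = F + d
T(U, C) = 8 - √(C² + U²) (T(U, C) = 8 - √(U² + C²) = 8 - √(C² + U²))
-82001 - T(120, K(1/(0 + 20), -4)) = -82001 - (8 - √((1/(0 + 20) - 4)² + 120²)) = -82001 - (8 - √((1/20 - 4)² + 14400)) = -82001 - (8 - √((-79/20)² + 14400)) = -82001 - (8 - √(6241/400 + 14400)) = -82001 - (8 - √(5766241/400)) = -82001 - (8 - √5766241/20) = -82001 + (-8 + √5766241/20) = -82009 + √5766241/20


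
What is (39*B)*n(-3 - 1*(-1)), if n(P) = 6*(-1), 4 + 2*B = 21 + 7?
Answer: -2808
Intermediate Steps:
B = 12 (B = -2 + (21 + 7)/2 = -2 + (1/2)*28 = -2 + 14 = 12)
n(P) = -6
(39*B)*n(-3 - 1*(-1)) = (39*12)*(-6) = 468*(-6) = -2808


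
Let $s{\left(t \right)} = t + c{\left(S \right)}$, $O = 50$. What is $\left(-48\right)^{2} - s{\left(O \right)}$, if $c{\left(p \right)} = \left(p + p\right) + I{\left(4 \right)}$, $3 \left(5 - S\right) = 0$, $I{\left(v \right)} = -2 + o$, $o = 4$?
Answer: $2242$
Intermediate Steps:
$I{\left(v \right)} = 2$ ($I{\left(v \right)} = -2 + 4 = 2$)
$S = 5$ ($S = 5 - 0 = 5 + 0 = 5$)
$c{\left(p \right)} = 2 + 2 p$ ($c{\left(p \right)} = \left(p + p\right) + 2 = 2 p + 2 = 2 + 2 p$)
$s{\left(t \right)} = 12 + t$ ($s{\left(t \right)} = t + \left(2 + 2 \cdot 5\right) = t + \left(2 + 10\right) = t + 12 = 12 + t$)
$\left(-48\right)^{2} - s{\left(O \right)} = \left(-48\right)^{2} - \left(12 + 50\right) = 2304 - 62 = 2242$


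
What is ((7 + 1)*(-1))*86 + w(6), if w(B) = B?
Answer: -682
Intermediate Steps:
((7 + 1)*(-1))*86 + w(6) = ((7 + 1)*(-1))*86 + 6 = (8*(-1))*86 + 6 = -8*86 + 6 = -688 + 6 = -682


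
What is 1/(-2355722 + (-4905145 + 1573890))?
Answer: -1/5686977 ≈ -1.7584e-7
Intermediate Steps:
1/(-2355722 + (-4905145 + 1573890)) = 1/(-2355722 - 3331255) = 1/(-5686977) = -1/5686977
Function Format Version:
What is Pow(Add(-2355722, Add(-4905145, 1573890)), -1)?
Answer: Rational(-1, 5686977) ≈ -1.7584e-7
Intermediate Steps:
Pow(Add(-2355722, Add(-4905145, 1573890)), -1) = Pow(Add(-2355722, -3331255), -1) = Pow(-5686977, -1) = Rational(-1, 5686977)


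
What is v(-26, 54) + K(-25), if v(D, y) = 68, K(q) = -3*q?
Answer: 143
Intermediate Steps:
v(-26, 54) + K(-25) = 68 - 3*(-25) = 68 + 75 = 143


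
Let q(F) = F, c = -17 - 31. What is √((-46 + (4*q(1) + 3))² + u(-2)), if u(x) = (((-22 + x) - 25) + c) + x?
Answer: 3*√158 ≈ 37.709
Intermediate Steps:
c = -48
u(x) = -95 + 2*x (u(x) = (((-22 + x) - 25) - 48) + x = ((-47 + x) - 48) + x = (-95 + x) + x = -95 + 2*x)
√((-46 + (4*q(1) + 3))² + u(-2)) = √((-46 + (4*1 + 3))² + (-95 + 2*(-2))) = √((-46 + (4 + 3))² + (-95 - 4)) = √((-46 + 7)² - 99) = √((-39)² - 99) = √(1521 - 99) = √1422 = 3*√158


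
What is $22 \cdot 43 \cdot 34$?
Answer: $32164$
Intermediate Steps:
$22 \cdot 43 \cdot 34 = 946 \cdot 34 = 32164$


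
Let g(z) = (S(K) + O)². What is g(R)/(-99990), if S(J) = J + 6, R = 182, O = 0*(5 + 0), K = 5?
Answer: -11/9090 ≈ -0.0012101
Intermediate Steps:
O = 0 (O = 0*5 = 0)
S(J) = 6 + J
g(z) = 121 (g(z) = ((6 + 5) + 0)² = (11 + 0)² = 11² = 121)
g(R)/(-99990) = 121/(-99990) = 121*(-1/99990) = -11/9090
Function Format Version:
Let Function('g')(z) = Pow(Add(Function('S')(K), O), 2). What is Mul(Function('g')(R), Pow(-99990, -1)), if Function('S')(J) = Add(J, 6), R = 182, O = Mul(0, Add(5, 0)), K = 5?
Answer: Rational(-11, 9090) ≈ -0.0012101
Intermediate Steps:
O = 0 (O = Mul(0, 5) = 0)
Function('S')(J) = Add(6, J)
Function('g')(z) = 121 (Function('g')(z) = Pow(Add(Add(6, 5), 0), 2) = Pow(Add(11, 0), 2) = Pow(11, 2) = 121)
Mul(Function('g')(R), Pow(-99990, -1)) = Mul(121, Pow(-99990, -1)) = Mul(121, Rational(-1, 99990)) = Rational(-11, 9090)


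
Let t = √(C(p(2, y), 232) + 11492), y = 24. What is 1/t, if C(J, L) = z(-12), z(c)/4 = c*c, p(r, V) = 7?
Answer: √3017/6034 ≈ 0.0091030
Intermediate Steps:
z(c) = 4*c² (z(c) = 4*(c*c) = 4*c²)
C(J, L) = 576 (C(J, L) = 4*(-12)² = 4*144 = 576)
t = 2*√3017 (t = √(576 + 11492) = √12068 = 2*√3017 ≈ 109.85)
1/t = 1/(2*√3017) = √3017/6034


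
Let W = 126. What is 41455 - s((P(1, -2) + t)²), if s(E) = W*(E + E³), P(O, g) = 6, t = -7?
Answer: 41203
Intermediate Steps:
s(E) = 126*E + 126*E³ (s(E) = 126*(E + E³) = 126*E + 126*E³)
41455 - s((P(1, -2) + t)²) = 41455 - 126*(6 - 7)²*(1 + ((6 - 7)²)²) = 41455 - 126*(-1)²*(1 + ((-1)²)²) = 41455 - 126*(1 + 1²) = 41455 - 126*(1 + 1) = 41455 - 126*2 = 41455 - 1*252 = 41455 - 252 = 41203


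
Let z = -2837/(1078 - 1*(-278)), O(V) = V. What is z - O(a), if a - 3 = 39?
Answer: -59789/1356 ≈ -44.092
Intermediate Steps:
a = 42 (a = 3 + 39 = 42)
z = -2837/1356 (z = -2837/(1078 + 278) = -2837/1356 ≈ -2.0922)
z - O(a) = -2837/1356 - 1*42 = -2837/1356 - 42 = -59789/1356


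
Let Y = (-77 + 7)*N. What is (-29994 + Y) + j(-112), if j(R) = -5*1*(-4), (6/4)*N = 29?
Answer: -93982/3 ≈ -31327.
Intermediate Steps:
N = 58/3 (N = (2/3)*29 = 58/3 ≈ 19.333)
j(R) = 20 (j(R) = -5*(-4) = 20)
Y = -4060/3 (Y = (-77 + 7)*(58/3) = -70*58/3 = -4060/3 ≈ -1353.3)
(-29994 + Y) + j(-112) = (-29994 - 4060/3) + 20 = -94042/3 + 20 = -93982/3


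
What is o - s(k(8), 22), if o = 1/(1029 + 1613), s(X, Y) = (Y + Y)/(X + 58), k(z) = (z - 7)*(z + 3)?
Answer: -116179/182298 ≈ -0.63730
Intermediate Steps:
k(z) = (-7 + z)*(3 + z)
s(X, Y) = 2*Y/(58 + X) (s(X, Y) = (2*Y)/(58 + X) = 2*Y/(58 + X))
o = 1/2642 ≈ 0.00037850
o - s(k(8), 22) = 1/2642 - 2*22/(58 + (-21 + 8² - 4*8)) = 1/2642 - 2*22/(58 + (-21 + 64 - 32)) = 1/2642 - 2*22/(58 + 11) = 1/2642 - 2*22/69 = 1/2642 - 1*44/69 = 1/2642 - 44/69 = -116179/182298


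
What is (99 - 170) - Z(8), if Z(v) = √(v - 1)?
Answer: -71 - √7 ≈ -73.646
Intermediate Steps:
Z(v) = √(-1 + v)
(99 - 170) - Z(8) = (99 - 170) - √(-1 + 8) = -71 - √7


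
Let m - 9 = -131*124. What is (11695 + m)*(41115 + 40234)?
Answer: -369324460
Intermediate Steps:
m = -16235 (m = 9 - 131*124 = 9 - 16244 = -16235)
(11695 + m)*(41115 + 40234) = (11695 - 16235)*(41115 + 40234) = -4540*81349 = -369324460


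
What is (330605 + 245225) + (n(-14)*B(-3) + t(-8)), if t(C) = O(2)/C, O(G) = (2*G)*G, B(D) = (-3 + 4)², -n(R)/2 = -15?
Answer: 575859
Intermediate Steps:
n(R) = 30 (n(R) = -2*(-15) = 30)
B(D) = 1 (B(D) = 1² = 1)
O(G) = 2*G²
t(C) = 8/C (t(C) = (2*2²)/C = (2*4)/C = 8/C)
(330605 + 245225) + (n(-14)*B(-3) + t(-8)) = (330605 + 245225) + (30*1 + 8/(-8)) = 575830 + (30 + 8*(-⅛)) = 575830 + (30 - 1) = 575830 + 29 = 575859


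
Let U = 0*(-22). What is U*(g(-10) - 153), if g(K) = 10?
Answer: 0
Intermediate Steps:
U = 0
U*(g(-10) - 153) = 0*(10 - 153) = 0*(-143) = 0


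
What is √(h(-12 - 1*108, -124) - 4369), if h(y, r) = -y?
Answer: I*√4249 ≈ 65.184*I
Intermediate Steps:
√(h(-12 - 1*108, -124) - 4369) = √(-(-12 - 1*108) - 4369) = √(-(-12 - 108) - 4369) = √(-1*(-120) - 4369) = √(120 - 4369) = √(-4249) = I*√4249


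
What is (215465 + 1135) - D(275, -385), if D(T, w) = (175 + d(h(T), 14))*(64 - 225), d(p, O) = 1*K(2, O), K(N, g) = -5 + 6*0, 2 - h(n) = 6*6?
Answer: 243970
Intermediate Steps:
h(n) = -34 (h(n) = 2 - 6*6 = 2 - 1*36 = 2 - 36 = -34)
K(N, g) = -5 (K(N, g) = -5 + 0 = -5)
d(p, O) = -5 (d(p, O) = 1*(-5) = -5)
D(T, w) = -27370 (D(T, w) = (175 - 5)*(64 - 225) = 170*(-161) = -27370)
(215465 + 1135) - D(275, -385) = (215465 + 1135) - 1*(-27370) = 216600 + 27370 = 243970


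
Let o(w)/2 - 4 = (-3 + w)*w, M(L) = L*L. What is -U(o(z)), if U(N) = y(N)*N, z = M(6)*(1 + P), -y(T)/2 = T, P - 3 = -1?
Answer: 1029490688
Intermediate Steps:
P = 2 (P = 3 - 1 = 2)
y(T) = -2*T
M(L) = L²
z = 108 (z = 6²*(1 + 2) = 36*3 = 108)
o(w) = 8 + 2*w*(-3 + w) (o(w) = 8 + 2*((-3 + w)*w) = 8 + 2*(w*(-3 + w)) = 8 + 2*w*(-3 + w))
U(N) = -2*N² (U(N) = (-2*N)*N = -2*N²)
-U(o(z)) = -(-2)*(8 - 6*108 + 2*108²)² = -(-2)*(8 - 648 + 2*11664)² = -(-2)*(8 - 648 + 23328)² = -(-2)*22688² = -(-2)*514745344 = -1*(-1029490688) = 1029490688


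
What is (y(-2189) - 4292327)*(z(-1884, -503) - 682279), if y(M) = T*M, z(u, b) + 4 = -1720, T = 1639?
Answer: 5390010672294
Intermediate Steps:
z(u, b) = -1724 (z(u, b) = -4 - 1720 = -1724)
y(M) = 1639*M
(y(-2189) - 4292327)*(z(-1884, -503) - 682279) = (1639*(-2189) - 4292327)*(-1724 - 682279) = (-3587771 - 4292327)*(-684003) = -7880098*(-684003) = 5390010672294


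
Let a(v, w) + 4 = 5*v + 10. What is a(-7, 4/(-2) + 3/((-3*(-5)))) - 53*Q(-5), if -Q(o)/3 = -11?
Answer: -1778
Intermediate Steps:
Q(o) = 33 (Q(o) = -3*(-11) = 33)
a(v, w) = 6 + 5*v (a(v, w) = -4 + (5*v + 10) = -4 + (10 + 5*v) = 6 + 5*v)
a(-7, 4/(-2) + 3/((-3*(-5)))) - 53*Q(-5) = (6 + 5*(-7)) - 53*33 = (6 - 35) - 1749 = -29 - 1749 = -1778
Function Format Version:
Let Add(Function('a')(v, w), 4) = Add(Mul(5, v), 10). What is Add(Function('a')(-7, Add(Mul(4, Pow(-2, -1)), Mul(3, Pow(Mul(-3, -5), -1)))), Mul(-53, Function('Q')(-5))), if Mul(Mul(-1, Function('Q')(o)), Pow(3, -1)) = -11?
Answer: -1778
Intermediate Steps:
Function('Q')(o) = 33 (Function('Q')(o) = Mul(-3, -11) = 33)
Function('a')(v, w) = Add(6, Mul(5, v)) (Function('a')(v, w) = Add(-4, Add(Mul(5, v), 10)) = Add(-4, Add(10, Mul(5, v))) = Add(6, Mul(5, v)))
Add(Function('a')(-7, Add(Mul(4, Pow(-2, -1)), Mul(3, Pow(Mul(-3, -5), -1)))), Mul(-53, Function('Q')(-5))) = Add(Add(6, Mul(5, -7)), Mul(-53, 33)) = Add(Add(6, -35), -1749) = Add(-29, -1749) = -1778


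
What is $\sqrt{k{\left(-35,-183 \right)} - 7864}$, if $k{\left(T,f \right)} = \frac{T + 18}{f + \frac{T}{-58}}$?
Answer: $\frac{i \sqrt{880091024330}}{10579} \approx 88.679 i$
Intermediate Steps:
$k{\left(T,f \right)} = \frac{18 + T}{f - \frac{T}{58}}$ ($k{\left(T,f \right)} = \frac{18 + T}{f + T \left(- \frac{1}{58}\right)} = \frac{18 + T}{f - \frac{T}{58}}$)
$\sqrt{k{\left(-35,-183 \right)} - 7864} = \sqrt{\frac{58 \left(18 - 35\right)}{\left(-1\right) \left(-35\right) + 58 \left(-183\right)} - 7864} = \sqrt{58 \frac{1}{35 - 10614} \left(-17\right) - 7864} = \sqrt{58 \frac{1}{-10579} \left(-17\right) - 7864} = \sqrt{58 \left(- \frac{1}{10579}\right) \left(-17\right) - 7864} = \sqrt{\frac{986}{10579} - 7864} = \sqrt{- \frac{83192270}{10579}} = \frac{i \sqrt{880091024330}}{10579}$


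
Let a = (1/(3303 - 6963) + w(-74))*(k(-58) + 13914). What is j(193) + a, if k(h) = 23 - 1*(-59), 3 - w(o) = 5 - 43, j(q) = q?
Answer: 525233036/915 ≈ 5.7403e+5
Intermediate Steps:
w(o) = 41 (w(o) = 3 - (5 - 43) = 3 - 1*(-38) = 3 + 38 = 41)
k(h) = 82 (k(h) = 23 + 59 = 82)
a = 525056441/915 (a = (1/(3303 - 6963) + 41)*(82 + 13914) = (1/(-3660) + 41)*13996 = (-1/3660 + 41)*13996 = (150059/3660)*13996 = 525056441/915 ≈ 5.7383e+5)
j(193) + a = 193 + 525056441/915 = 525233036/915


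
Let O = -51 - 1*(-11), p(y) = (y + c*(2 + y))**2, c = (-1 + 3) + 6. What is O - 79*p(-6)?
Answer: -114116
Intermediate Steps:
c = 8 (c = 2 + 6 = 8)
p(y) = (16 + 9*y)**2 (p(y) = (y + 8*(2 + y))**2 = (y + (16 + 8*y))**2 = (16 + 9*y)**2)
O = -40 (O = -51 + 11 = -40)
O - 79*p(-6) = -40 - 79*(16 + 9*(-6))**2 = -40 - 79*(16 - 54)**2 = -40 - 79*(-38)**2 = -40 - 79*1444 = -40 - 114076 = -114116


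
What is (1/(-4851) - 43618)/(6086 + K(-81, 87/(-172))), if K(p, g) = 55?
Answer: -211590919/29789991 ≈ -7.1028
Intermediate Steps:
(1/(-4851) - 43618)/(6086 + K(-81, 87/(-172))) = (1/(-4851) - 43618)/(6086 + 55) = (-1/4851 - 43618)/6141 = -211590919/4851*1/6141 = -211590919/29789991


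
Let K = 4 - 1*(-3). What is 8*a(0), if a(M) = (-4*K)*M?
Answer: 0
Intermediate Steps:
K = 7 (K = 4 + 3 = 7)
a(M) = -28*M (a(M) = (-4*7)*M = -28*M)
8*a(0) = 8*(-28*0) = 8*0 = 0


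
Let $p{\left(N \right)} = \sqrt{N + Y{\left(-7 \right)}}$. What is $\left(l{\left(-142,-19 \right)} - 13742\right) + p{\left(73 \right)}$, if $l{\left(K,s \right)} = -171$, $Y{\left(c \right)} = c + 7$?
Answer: $-13913 + \sqrt{73} \approx -13904.0$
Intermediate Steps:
$Y{\left(c \right)} = 7 + c$
$p{\left(N \right)} = \sqrt{N}$ ($p{\left(N \right)} = \sqrt{N + \left(7 - 7\right)} = \sqrt{N + 0} = \sqrt{N}$)
$\left(l{\left(-142,-19 \right)} - 13742\right) + p{\left(73 \right)} = \left(-171 - 13742\right) + \sqrt{73} = -13913 + \sqrt{73}$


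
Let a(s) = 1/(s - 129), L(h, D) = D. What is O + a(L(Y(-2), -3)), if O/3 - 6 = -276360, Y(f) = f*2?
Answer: -109436185/132 ≈ -8.2906e+5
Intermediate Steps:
Y(f) = 2*f
a(s) = 1/(-129 + s)
O = -829062 (O = 18 + 3*(-276360) = 18 - 829080 = -829062)
O + a(L(Y(-2), -3)) = -829062 + 1/(-129 - 3) = -829062 + 1/(-132) = -829062 - 1/132 = -109436185/132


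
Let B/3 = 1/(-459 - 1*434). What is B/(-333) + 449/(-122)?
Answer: -44506105/12093006 ≈ -3.6803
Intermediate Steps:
B = -3/893 (B = 3/(-459 - 1*434) = 3/(-459 - 434) = 3/(-893) = 3*(-1/893) = -3/893 ≈ -0.0033595)
B/(-333) + 449/(-122) = -3/893/(-333) + 449/(-122) = -3/893*(-1/333) + 449*(-1/122) = 1/99123 - 449/122 = -44506105/12093006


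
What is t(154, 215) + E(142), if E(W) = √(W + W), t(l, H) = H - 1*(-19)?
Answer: 234 + 2*√71 ≈ 250.85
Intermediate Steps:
t(l, H) = 19 + H (t(l, H) = H + 19 = 19 + H)
E(W) = √2*√W (E(W) = √(2*W) = √2*√W)
t(154, 215) + E(142) = (19 + 215) + √2*√142 = 234 + 2*√71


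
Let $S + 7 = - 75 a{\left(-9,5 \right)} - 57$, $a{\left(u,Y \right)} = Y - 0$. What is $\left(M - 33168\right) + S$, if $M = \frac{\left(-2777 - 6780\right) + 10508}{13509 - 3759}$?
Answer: $- \frac{109222433}{3250} \approx -33607.0$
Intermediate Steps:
$a{\left(u,Y \right)} = Y$ ($a{\left(u,Y \right)} = Y + 0 = Y$)
$M = \frac{317}{3250}$ ($M = \frac{\left(-2777 - 6780\right) + 10508}{9750} = \left(-9557 + 10508\right) \frac{1}{9750} = 951 \cdot \frac{1}{9750} = \frac{317}{3250} \approx 0.097538$)
$S = -439$ ($S = -7 - 432 = -439$)
$\left(M - 33168\right) + S = \left(\frac{317}{3250} - 33168\right) - 439 = - \frac{107795683}{3250} - 439 = - \frac{109222433}{3250}$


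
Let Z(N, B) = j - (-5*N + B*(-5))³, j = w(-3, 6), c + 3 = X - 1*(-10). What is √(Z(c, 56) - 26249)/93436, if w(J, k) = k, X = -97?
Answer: I*√4939243/93436 ≈ 0.023786*I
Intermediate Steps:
c = -90 (c = -3 + (-97 - 1*(-10)) = -3 + (-97 + 10) = -3 - 87 = -90)
j = 6
Z(N, B) = 6 - (-5*B - 5*N)³ (Z(N, B) = 6 - (-5*N + B*(-5))³ = 6 - (-5*N - 5*B)³ = 6 - (-5*B - 5*N)³)
√(Z(c, 56) - 26249)/93436 = √((6 + 125*(56 - 90)³) - 26249)/93436 = √((6 + 125*(-34)³) - 26249)*(1/93436) = √((6 + 125*(-39304)) - 26249)*(1/93436) = √((6 - 4913000) - 26249)*(1/93436) = √(-4912994 - 26249)*(1/93436) = √(-4939243)*(1/93436) = (I*√4939243)*(1/93436) = I*√4939243/93436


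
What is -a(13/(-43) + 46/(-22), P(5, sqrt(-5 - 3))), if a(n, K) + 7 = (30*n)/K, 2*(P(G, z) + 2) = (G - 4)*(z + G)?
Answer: 32573/1419 - 45280*I*sqrt(2)/1419 ≈ 22.955 - 45.127*I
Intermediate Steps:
P(G, z) = -2 + (-4 + G)*(G + z)/2 (P(G, z) = -2 + ((G - 4)*(z + G))/2 = -2 + ((-4 + G)*(G + z))/2 = -2 + (-4 + G)*(G + z)/2)
a(n, K) = -7 + 30*n/K (a(n, K) = -7 + (30*n)/K = -7 + 30*n/K)
-a(13/(-43) + 46/(-22), P(5, sqrt(-5 - 3))) = -(-7 + 30*(13/(-43) + 46/(-22))/(-2 + (1/2)*5**2 - 2*5 - 2*sqrt(-5 - 3) + (1/2)*5*sqrt(-5 - 3))) = -(-7 + 30*(13*(-1/43) + 46*(-1/22))/(-2 + (1/2)*25 - 10 - 4*I*sqrt(2) + (1/2)*5*sqrt(-8))) = -(-7 + 30*(-13/43 - 23/11)/(-2 + 25/2 - 10 - 4*I*sqrt(2) + (1/2)*5*(2*I*sqrt(2)))) = -(-7 + 30*(-1132/473)/(-2 + 25/2 - 10 - 4*I*sqrt(2) + 5*I*sqrt(2))) = -(-7 + 30*(-1132/473)/(1/2 + I*sqrt(2))) = -(-7 - 33960/(473*(1/2 + I*sqrt(2)))) = 7 + 33960/(473*(1/2 + I*sqrt(2)))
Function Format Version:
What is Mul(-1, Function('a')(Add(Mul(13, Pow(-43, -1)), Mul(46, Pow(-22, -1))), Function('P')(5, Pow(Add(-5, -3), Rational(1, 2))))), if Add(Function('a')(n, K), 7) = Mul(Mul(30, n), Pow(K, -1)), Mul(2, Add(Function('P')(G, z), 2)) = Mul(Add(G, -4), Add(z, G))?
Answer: Add(Rational(32573, 1419), Mul(Rational(-45280, 1419), I, Pow(2, Rational(1, 2)))) ≈ Add(22.955, Mul(-45.127, I))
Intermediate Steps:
Function('P')(G, z) = Add(-2, Mul(Rational(1, 2), Add(-4, G), Add(G, z))) (Function('P')(G, z) = Add(-2, Mul(Rational(1, 2), Mul(Add(G, -4), Add(z, G)))) = Add(-2, Mul(Rational(1, 2), Mul(Add(-4, G), Add(G, z)))) = Add(-2, Mul(Rational(1, 2), Add(-4, G), Add(G, z))))
Function('a')(n, K) = Add(-7, Mul(30, n, Pow(K, -1))) (Function('a')(n, K) = Add(-7, Mul(Mul(30, n), Pow(K, -1))) = Add(-7, Mul(30, n, Pow(K, -1))))
Mul(-1, Function('a')(Add(Mul(13, Pow(-43, -1)), Mul(46, Pow(-22, -1))), Function('P')(5, Pow(Add(-5, -3), Rational(1, 2))))) = Mul(-1, Add(-7, Mul(30, Add(Mul(13, Pow(-43, -1)), Mul(46, Pow(-22, -1))), Pow(Add(-2, Mul(Rational(1, 2), Pow(5, 2)), Mul(-2, 5), Mul(-2, Pow(Add(-5, -3), Rational(1, 2))), Mul(Rational(1, 2), 5, Pow(Add(-5, -3), Rational(1, 2)))), -1)))) = Mul(-1, Add(-7, Mul(30, Add(Mul(13, Rational(-1, 43)), Mul(46, Rational(-1, 22))), Pow(Add(-2, Mul(Rational(1, 2), 25), -10, Mul(-2, Pow(-8, Rational(1, 2))), Mul(Rational(1, 2), 5, Pow(-8, Rational(1, 2)))), -1)))) = Mul(-1, Add(-7, Mul(30, Add(Rational(-13, 43), Rational(-23, 11)), Pow(Add(-2, Rational(25, 2), -10, Mul(-2, Mul(2, I, Pow(2, Rational(1, 2)))), Mul(Rational(1, 2), 5, Mul(2, I, Pow(2, Rational(1, 2))))), -1)))) = Mul(-1, Add(-7, Mul(30, Rational(-1132, 473), Pow(Add(-2, Rational(25, 2), -10, Mul(-4, I, Pow(2, Rational(1, 2))), Mul(5, I, Pow(2, Rational(1, 2)))), -1)))) = Mul(-1, Add(-7, Mul(30, Rational(-1132, 473), Pow(Add(Rational(1, 2), Mul(I, Pow(2, Rational(1, 2)))), -1)))) = Mul(-1, Add(-7, Mul(Rational(-33960, 473), Pow(Add(Rational(1, 2), Mul(I, Pow(2, Rational(1, 2)))), -1)))) = Add(7, Mul(Rational(33960, 473), Pow(Add(Rational(1, 2), Mul(I, Pow(2, Rational(1, 2)))), -1)))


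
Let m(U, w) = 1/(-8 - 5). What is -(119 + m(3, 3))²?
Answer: -2390116/169 ≈ -14143.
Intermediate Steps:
m(U, w) = -1/13 (m(U, w) = 1/(-13) = -1/13)
-(119 + m(3, 3))² = -(119 - 1/13)² = -(1546/13)² = -1*2390116/169 = -2390116/169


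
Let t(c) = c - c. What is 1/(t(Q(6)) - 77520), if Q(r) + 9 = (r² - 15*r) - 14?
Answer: -1/77520 ≈ -1.2900e-5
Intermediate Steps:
Q(r) = -23 + r² - 15*r (Q(r) = -9 + ((r² - 15*r) - 14) = -9 + (-14 + r² - 15*r) = -23 + r² - 15*r)
t(c) = 0
1/(t(Q(6)) - 77520) = 1/(0 - 77520) = 1/(-77520) = -1/77520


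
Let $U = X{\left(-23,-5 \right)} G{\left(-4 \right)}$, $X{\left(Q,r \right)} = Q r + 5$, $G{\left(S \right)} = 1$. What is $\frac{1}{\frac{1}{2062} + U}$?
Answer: $\frac{2062}{247441} \approx 0.0083333$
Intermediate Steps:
$X{\left(Q,r \right)} = 5 + Q r$
$U = 120$ ($U = \left(5 - -115\right) 1 = \left(5 + 115\right) 1 = 120 \cdot 1 = 120$)
$\frac{1}{\frac{1}{2062} + U} = \frac{1}{\frac{1}{2062} + 120} = \frac{1}{\frac{247441}{2062}} = \frac{2062}{247441}$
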